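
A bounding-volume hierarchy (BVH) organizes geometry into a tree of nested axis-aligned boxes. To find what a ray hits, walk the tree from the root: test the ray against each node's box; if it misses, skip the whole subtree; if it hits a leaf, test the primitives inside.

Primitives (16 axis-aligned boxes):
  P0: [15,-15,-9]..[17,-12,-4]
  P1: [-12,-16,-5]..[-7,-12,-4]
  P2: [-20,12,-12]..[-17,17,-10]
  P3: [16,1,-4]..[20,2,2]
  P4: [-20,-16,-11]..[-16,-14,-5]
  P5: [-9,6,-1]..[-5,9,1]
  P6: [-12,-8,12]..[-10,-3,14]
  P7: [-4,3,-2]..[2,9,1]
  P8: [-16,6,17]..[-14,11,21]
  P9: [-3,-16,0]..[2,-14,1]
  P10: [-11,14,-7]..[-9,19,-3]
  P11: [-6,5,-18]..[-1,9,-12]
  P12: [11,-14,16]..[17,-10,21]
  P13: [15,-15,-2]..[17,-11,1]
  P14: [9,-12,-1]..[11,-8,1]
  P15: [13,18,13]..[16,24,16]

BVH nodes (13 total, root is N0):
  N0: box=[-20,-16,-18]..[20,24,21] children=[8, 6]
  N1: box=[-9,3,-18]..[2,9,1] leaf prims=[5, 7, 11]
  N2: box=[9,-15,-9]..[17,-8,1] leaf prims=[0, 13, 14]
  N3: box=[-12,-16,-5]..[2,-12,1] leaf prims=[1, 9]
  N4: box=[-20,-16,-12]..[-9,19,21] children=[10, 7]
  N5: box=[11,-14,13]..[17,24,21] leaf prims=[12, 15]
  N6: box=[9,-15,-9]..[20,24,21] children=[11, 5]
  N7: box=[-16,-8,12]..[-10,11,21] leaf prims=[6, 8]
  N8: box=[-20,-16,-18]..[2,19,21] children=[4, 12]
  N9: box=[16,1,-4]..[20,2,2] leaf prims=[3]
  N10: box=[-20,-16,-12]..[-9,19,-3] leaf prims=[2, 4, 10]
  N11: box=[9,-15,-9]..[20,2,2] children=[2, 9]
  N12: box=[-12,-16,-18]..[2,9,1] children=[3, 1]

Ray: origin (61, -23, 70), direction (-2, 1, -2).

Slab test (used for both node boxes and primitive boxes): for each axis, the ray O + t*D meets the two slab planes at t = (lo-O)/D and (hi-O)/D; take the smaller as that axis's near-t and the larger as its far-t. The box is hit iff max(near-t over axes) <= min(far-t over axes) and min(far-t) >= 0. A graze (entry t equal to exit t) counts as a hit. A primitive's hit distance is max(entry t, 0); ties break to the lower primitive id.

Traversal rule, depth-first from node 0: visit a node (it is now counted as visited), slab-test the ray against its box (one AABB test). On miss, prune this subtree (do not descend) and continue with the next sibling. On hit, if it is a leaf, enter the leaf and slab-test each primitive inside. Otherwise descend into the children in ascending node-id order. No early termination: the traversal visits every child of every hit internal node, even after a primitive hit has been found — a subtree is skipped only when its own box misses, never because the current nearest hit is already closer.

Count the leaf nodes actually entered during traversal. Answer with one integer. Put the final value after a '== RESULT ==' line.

Walk:
N0 x:[41/2,81/2] y:[7,47] z:[49/2,44] -> hit [49/2,81/2], descend [6, 8]
  N6 x:[41/2,26] y:[8,47] z:[49/2,79/2] -> hit [49/2,26], descend [5, 11]
    N5 x:[22,25] y:[9,47] z:[49/2,57/2] -> hit [49/2,25] leaf, test {P12(miss), P15(miss)}
    N11 x:[41/2,26] y:[8,25] z:[34,79/2] -> miss, prune
  N8 x:[59/2,81/2] y:[7,42] z:[49/2,44] -> hit [59/2,81/2], descend [4, 12]
    N4 x:[35,81/2] y:[7,42] z:[49/2,41] -> hit [35,81/2], descend [7, 10]
      N7 x:[71/2,77/2] y:[15,34] z:[49/2,29] -> miss, prune
      N10 x:[35,81/2] y:[7,42] z:[73/2,41] -> hit [73/2,81/2] leaf, test {P2@t=40, P4(miss), P10(miss)}
    N12 x:[59/2,73/2] y:[7,32] z:[69/2,44] -> miss, prune

Visited [0, 6, 5, 11, 8, 4, 7, 10, 12]. Tests: 9 box, 2 leaf. Nearest: P2.

== RESULT ==
2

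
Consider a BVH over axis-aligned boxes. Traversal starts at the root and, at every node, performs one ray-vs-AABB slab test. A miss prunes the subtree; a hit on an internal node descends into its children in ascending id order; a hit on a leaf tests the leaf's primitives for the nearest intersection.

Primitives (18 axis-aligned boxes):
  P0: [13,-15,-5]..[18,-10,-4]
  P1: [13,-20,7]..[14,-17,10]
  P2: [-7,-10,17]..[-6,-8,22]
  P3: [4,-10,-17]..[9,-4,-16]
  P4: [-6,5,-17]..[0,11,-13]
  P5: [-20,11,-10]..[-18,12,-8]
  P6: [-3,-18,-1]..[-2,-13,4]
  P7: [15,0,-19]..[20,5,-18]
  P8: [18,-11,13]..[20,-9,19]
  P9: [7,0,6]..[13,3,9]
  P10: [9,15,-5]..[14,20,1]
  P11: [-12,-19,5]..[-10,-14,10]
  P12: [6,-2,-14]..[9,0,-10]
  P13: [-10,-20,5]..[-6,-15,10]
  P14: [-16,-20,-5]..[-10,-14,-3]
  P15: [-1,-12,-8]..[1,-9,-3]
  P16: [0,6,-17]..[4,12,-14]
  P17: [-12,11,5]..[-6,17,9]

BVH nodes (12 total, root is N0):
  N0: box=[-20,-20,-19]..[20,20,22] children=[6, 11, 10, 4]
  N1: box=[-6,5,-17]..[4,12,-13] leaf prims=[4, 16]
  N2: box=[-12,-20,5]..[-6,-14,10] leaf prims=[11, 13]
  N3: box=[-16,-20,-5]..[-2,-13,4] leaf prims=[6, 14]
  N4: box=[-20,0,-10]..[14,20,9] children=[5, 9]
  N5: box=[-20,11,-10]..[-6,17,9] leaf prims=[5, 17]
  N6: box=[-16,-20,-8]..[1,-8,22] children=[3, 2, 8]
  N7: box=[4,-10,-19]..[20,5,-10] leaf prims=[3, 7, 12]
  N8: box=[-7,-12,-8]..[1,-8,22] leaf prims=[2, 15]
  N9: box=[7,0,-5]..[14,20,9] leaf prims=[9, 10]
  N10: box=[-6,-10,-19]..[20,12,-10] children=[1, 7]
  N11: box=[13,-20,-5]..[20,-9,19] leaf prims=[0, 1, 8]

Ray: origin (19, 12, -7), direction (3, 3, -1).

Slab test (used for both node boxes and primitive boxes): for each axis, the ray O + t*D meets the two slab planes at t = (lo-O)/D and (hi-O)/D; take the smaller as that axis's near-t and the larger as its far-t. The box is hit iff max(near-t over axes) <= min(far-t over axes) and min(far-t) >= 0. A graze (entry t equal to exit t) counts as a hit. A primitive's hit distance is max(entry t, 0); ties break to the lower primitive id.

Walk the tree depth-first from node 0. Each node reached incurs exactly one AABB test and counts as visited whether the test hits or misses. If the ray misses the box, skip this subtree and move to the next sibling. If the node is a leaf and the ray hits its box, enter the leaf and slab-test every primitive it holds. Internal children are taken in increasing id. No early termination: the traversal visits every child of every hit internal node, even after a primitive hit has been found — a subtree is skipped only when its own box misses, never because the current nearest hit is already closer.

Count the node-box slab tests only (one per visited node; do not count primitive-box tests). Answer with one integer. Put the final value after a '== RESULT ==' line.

Walk:
N0 x:[-13,1/3] y:[-32/3,8/3] z:[-29,12] -> hit [-32/3,1/3], descend [4, 6, 10, 11]
  N4 x:[-13,-5/3] y:[-4,8/3] z:[-16,3] -> miss, prune
  N6 x:[-35/3,-6] y:[-32/3,-20/3] z:[-29,1] -> miss, prune
  N10 x:[-25/3,1/3] y:[-22/3,0] z:[3,12] -> miss, prune
  N11 x:[-2,1/3] y:[-32/3,-7] z:[-26,-2] -> miss, prune

5 AABB tests over nodes [0, 4, 6, 10, 11]; 0 leaves entered; closest miss.

== RESULT ==
5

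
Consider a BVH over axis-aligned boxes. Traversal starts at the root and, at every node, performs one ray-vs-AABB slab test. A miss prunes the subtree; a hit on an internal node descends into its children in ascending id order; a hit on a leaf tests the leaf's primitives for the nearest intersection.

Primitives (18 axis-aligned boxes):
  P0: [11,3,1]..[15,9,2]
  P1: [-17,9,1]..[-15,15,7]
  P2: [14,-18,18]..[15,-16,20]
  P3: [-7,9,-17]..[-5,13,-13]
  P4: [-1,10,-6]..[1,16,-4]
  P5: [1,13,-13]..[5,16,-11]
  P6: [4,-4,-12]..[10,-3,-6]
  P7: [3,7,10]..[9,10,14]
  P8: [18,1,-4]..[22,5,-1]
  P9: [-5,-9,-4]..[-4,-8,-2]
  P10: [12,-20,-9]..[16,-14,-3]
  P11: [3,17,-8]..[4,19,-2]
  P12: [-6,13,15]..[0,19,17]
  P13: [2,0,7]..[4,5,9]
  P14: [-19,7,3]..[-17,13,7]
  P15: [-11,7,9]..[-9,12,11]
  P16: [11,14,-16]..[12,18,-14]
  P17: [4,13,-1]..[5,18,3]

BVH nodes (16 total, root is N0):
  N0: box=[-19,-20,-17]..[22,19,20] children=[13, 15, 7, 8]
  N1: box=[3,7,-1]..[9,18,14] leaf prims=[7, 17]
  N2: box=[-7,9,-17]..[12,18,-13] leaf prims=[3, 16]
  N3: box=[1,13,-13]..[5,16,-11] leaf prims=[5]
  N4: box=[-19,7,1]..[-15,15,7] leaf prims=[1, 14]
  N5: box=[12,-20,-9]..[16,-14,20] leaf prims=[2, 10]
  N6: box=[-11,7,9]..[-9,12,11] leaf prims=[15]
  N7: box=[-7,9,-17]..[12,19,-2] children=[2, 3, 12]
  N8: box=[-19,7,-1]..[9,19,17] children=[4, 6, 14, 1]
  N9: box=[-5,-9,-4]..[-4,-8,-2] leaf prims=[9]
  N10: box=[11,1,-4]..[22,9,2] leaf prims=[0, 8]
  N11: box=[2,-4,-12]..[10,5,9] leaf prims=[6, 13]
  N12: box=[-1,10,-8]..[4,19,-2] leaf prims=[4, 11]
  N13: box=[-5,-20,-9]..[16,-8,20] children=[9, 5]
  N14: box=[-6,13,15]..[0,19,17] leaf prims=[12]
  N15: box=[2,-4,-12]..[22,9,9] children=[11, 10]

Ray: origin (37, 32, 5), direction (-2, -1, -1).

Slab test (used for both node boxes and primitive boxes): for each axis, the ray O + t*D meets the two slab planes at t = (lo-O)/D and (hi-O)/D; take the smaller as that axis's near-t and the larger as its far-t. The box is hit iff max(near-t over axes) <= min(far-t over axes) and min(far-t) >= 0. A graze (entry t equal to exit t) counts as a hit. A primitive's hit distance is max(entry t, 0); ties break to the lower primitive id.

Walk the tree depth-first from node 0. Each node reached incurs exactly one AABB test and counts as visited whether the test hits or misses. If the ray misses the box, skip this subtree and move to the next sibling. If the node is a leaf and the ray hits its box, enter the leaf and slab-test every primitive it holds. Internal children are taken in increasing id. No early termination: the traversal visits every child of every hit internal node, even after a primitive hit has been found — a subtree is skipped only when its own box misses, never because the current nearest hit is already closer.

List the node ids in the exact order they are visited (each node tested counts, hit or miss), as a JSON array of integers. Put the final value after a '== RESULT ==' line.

Trace the traversal:
N0 x:[15/2,28] y:[13,52] z:[-15,22] -> hit [13,22], descend [7, 8, 13, 15]
  N7 x:[25/2,22] y:[13,23] z:[7,22] -> hit [13,22], descend [2, 3, 12]
    N2 x:[25/2,22] y:[14,23] z:[18,22] -> hit [18,22] leaf, test {P3@t=21, P16(miss)}
    N3 x:[16,18] y:[16,19] z:[16,18] -> hit [16,18] leaf, test {P5@t=16}
    N12 x:[33/2,19] y:[13,22] z:[7,13] -> miss, prune
  N8 x:[14,28] y:[13,25] z:[-12,6] -> miss, prune
  N13 x:[21/2,21] y:[40,52] z:[-15,14] -> miss, prune
  N15 x:[15/2,35/2] y:[23,36] z:[-4,17] -> miss, prune

order=[0, 7, 2, 3, 12, 8, 13, 15]  |boxes|=8  |leaves|=2  hit=P5

== RESULT ==
[0, 7, 2, 3, 12, 8, 13, 15]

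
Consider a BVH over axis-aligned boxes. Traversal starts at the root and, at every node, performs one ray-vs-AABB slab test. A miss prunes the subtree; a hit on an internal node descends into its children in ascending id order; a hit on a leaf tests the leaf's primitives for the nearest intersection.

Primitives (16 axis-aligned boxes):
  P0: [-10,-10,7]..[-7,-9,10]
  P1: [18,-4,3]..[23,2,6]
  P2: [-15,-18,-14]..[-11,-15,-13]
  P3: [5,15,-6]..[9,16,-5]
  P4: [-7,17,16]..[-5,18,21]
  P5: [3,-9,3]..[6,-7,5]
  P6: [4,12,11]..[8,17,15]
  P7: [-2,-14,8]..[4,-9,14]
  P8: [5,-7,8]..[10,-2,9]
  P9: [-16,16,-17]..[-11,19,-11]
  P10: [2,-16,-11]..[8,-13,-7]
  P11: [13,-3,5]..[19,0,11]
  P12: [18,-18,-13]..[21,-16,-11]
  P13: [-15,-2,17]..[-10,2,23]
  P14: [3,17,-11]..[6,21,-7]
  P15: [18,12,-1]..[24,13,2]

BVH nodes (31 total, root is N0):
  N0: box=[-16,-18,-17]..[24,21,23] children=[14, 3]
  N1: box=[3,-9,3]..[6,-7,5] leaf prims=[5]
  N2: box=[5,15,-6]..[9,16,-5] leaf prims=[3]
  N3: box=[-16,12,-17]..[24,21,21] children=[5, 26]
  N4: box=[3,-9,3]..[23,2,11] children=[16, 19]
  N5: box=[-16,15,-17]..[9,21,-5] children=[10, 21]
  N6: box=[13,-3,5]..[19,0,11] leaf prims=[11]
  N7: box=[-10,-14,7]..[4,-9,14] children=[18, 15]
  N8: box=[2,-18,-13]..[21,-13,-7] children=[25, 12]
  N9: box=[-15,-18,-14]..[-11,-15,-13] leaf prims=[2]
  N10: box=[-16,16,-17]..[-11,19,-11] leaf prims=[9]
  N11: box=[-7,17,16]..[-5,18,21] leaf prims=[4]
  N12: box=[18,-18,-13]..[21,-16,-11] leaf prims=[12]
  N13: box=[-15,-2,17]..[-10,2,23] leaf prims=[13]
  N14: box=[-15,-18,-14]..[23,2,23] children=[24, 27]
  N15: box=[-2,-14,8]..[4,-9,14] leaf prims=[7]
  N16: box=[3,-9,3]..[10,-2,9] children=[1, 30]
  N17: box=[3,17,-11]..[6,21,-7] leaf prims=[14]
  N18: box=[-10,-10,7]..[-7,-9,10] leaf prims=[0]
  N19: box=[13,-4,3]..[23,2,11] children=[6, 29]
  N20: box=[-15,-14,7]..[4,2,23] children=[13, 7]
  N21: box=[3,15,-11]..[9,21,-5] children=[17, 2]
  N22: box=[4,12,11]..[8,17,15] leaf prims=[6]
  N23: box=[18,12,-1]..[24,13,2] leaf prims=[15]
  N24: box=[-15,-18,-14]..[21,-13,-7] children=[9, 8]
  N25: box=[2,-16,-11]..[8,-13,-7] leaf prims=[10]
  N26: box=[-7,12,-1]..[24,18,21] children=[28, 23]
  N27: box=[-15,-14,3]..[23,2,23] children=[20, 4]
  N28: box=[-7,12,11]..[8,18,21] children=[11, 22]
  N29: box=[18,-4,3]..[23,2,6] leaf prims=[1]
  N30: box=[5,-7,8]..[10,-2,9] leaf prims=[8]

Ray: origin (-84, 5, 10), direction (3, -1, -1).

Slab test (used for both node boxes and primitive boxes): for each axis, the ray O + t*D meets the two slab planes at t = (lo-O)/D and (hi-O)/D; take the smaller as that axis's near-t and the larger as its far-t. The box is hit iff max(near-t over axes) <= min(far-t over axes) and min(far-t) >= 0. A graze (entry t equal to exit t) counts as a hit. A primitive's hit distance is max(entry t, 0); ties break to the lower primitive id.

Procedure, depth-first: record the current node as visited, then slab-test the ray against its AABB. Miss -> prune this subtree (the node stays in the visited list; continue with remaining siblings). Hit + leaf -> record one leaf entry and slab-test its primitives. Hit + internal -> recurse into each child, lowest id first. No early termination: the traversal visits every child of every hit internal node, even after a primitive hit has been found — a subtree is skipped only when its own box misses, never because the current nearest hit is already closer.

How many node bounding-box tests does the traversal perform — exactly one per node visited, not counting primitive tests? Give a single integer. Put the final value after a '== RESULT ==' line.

Traverse from the root:
N0 x:[68/3,36] y:[-16,23] z:[-13,27] -> hit [68/3,23], descend [3, 14]
  N3 x:[68/3,36] y:[-16,-7] z:[-11,27] -> miss, prune
  N14 x:[23,107/3] y:[3,23] z:[-13,24] -> hit [23,23], descend [24, 27]
    N24 x:[23,35] y:[18,23] z:[17,24] -> hit [23,23], descend [8, 9]
      N8 x:[86/3,35] y:[18,23] z:[17,23] -> miss, prune
      N9 x:[23,73/3] y:[20,23] z:[23,24] -> hit [23,23] leaf, test {P2@t=23}
    N27 x:[23,107/3] y:[3,19] z:[-13,7] -> miss, prune

Visited [0, 3, 14, 24, 8, 9, 27]. Tests: 7 box, 1 leaf. Nearest: P2.

== RESULT ==
7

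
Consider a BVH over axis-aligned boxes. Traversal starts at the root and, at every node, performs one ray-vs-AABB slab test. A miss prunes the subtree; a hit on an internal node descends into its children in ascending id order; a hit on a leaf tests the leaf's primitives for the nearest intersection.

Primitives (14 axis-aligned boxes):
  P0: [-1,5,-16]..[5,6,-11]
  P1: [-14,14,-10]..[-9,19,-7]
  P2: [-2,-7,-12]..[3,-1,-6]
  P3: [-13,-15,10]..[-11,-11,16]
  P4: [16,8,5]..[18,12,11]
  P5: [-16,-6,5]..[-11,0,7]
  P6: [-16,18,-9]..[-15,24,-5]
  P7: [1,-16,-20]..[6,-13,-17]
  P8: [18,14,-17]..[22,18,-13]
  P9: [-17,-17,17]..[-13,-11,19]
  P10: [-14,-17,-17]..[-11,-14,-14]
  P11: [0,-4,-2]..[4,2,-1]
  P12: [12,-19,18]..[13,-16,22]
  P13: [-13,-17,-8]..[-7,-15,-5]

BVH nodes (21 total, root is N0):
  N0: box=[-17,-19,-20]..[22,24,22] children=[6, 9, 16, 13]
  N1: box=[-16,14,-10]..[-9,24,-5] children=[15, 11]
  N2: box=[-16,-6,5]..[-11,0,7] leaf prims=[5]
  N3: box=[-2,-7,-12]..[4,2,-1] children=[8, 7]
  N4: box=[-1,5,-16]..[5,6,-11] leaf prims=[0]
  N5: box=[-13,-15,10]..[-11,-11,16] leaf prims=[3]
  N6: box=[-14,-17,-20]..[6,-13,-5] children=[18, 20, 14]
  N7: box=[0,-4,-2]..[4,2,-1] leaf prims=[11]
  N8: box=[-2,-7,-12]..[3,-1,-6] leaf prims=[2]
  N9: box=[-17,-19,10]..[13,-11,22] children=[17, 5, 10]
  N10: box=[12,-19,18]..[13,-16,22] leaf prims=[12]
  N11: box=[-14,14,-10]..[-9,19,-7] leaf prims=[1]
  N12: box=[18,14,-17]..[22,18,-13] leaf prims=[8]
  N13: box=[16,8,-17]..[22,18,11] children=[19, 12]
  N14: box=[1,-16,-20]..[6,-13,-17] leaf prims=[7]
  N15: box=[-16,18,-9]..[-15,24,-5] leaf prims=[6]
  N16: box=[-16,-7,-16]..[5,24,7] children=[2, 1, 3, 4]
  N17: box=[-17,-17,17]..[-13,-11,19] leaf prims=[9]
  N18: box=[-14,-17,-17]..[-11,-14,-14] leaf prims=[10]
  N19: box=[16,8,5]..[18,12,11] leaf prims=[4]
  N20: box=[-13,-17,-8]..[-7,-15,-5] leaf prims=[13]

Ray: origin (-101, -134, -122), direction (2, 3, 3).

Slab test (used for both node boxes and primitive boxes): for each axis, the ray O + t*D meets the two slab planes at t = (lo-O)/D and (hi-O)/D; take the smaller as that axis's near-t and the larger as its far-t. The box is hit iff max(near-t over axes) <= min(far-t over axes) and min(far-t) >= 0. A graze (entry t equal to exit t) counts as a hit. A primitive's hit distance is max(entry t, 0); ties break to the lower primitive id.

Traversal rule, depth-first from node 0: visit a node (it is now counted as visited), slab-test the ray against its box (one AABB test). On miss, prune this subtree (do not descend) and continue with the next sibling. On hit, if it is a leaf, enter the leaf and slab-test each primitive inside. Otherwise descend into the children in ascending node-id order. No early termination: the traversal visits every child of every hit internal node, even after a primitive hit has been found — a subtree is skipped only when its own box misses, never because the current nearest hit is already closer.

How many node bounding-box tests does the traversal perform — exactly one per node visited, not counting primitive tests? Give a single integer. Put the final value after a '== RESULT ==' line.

Traverse from the root:
N0 x:[42,123/2] y:[115/3,158/3] z:[34,48] -> hit [42,48], descend [6, 9, 13, 16]
  N6 x:[87/2,107/2] y:[39,121/3] z:[34,39] -> miss, prune
  N9 x:[42,57] y:[115/3,41] z:[44,48] -> miss, prune
  N13 x:[117/2,123/2] y:[142/3,152/3] z:[35,133/3] -> miss, prune
  N16 x:[85/2,53] y:[127/3,158/3] z:[106/3,43] -> hit [85/2,43], descend [1, 2, 3, 4]
    N1 x:[85/2,46] y:[148/3,158/3] z:[112/3,39] -> miss, prune
    N2 x:[85/2,45] y:[128/3,134/3] z:[127/3,43] -> hit [128/3,43] leaf, test {P5@t=128/3}
    N3 x:[99/2,105/2] y:[127/3,136/3] z:[110/3,121/3] -> miss, prune
    N4 x:[50,53] y:[139/3,140/3] z:[106/3,37] -> miss, prune

Visited [0, 6, 9, 13, 16, 1, 2, 3, 4]. Tests: 9 box, 1 leaf. Nearest: P5.

== RESULT ==
9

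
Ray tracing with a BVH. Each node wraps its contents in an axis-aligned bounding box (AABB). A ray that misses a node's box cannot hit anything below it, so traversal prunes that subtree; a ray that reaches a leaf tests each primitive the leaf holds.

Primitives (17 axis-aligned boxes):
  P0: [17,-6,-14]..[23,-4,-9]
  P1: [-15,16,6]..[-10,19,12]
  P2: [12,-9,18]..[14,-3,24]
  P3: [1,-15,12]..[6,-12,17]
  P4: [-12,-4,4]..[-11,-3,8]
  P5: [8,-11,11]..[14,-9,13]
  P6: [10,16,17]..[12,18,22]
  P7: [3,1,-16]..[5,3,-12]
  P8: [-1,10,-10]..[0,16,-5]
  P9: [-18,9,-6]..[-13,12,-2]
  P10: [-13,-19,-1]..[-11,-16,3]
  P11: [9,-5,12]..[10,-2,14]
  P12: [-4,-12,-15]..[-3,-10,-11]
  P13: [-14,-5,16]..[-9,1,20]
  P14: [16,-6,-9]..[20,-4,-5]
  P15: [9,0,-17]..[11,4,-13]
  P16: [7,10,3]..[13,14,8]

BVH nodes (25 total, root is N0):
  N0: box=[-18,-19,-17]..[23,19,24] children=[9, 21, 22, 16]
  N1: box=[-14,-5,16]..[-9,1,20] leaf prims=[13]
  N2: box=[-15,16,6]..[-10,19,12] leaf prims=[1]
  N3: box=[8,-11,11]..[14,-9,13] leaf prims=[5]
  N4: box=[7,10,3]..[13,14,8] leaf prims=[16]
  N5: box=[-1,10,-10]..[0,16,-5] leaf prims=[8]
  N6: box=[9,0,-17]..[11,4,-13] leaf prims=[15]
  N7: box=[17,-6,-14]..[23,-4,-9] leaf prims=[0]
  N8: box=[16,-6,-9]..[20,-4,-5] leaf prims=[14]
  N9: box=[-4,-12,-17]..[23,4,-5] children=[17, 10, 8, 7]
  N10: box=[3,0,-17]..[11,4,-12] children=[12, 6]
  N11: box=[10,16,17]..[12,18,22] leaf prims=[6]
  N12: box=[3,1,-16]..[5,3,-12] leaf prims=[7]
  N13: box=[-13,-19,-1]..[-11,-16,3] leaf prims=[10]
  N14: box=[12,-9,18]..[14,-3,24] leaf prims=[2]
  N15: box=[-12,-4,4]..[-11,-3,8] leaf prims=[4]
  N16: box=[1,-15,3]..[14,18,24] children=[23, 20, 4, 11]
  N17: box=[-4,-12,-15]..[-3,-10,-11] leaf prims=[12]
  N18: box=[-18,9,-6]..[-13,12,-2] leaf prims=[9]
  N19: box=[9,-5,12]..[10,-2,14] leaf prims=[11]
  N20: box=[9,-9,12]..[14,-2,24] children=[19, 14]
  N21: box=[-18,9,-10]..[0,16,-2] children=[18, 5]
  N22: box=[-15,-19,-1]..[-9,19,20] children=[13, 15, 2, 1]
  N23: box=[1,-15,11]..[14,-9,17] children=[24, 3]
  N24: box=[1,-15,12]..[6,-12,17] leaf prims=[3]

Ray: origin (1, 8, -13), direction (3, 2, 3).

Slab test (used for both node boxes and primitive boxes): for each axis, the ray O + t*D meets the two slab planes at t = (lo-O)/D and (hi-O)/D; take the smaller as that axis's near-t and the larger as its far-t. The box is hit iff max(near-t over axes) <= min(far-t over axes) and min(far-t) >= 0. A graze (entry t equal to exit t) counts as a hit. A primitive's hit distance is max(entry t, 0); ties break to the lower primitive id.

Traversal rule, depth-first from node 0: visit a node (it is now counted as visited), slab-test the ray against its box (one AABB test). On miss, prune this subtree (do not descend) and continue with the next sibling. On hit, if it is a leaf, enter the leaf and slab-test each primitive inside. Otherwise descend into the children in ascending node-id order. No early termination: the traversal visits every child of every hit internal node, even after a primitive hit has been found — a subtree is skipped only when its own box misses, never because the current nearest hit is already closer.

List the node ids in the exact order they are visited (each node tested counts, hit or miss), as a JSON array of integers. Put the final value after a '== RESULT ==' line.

Trace the traversal:
N0 x:[-19/3,22/3] y:[-27/2,11/2] z:[-4/3,37/3] -> hit [-4/3,11/2], descend [9, 16, 21, 22]
  N9 x:[-5/3,22/3] y:[-10,-2] z:[-4/3,8/3] -> miss, prune
  N16 x:[0,13/3] y:[-23/2,5] z:[16/3,37/3] -> miss, prune
  N21 x:[-19/3,-1/3] y:[1/2,4] z:[1,11/3] -> miss, prune
  N22 x:[-16/3,-10/3] y:[-27/2,11/2] z:[4,11] -> miss, prune

5 AABB tests over nodes [0, 9, 16, 21, 22]; 0 leaves entered; closest miss.

== RESULT ==
[0, 9, 16, 21, 22]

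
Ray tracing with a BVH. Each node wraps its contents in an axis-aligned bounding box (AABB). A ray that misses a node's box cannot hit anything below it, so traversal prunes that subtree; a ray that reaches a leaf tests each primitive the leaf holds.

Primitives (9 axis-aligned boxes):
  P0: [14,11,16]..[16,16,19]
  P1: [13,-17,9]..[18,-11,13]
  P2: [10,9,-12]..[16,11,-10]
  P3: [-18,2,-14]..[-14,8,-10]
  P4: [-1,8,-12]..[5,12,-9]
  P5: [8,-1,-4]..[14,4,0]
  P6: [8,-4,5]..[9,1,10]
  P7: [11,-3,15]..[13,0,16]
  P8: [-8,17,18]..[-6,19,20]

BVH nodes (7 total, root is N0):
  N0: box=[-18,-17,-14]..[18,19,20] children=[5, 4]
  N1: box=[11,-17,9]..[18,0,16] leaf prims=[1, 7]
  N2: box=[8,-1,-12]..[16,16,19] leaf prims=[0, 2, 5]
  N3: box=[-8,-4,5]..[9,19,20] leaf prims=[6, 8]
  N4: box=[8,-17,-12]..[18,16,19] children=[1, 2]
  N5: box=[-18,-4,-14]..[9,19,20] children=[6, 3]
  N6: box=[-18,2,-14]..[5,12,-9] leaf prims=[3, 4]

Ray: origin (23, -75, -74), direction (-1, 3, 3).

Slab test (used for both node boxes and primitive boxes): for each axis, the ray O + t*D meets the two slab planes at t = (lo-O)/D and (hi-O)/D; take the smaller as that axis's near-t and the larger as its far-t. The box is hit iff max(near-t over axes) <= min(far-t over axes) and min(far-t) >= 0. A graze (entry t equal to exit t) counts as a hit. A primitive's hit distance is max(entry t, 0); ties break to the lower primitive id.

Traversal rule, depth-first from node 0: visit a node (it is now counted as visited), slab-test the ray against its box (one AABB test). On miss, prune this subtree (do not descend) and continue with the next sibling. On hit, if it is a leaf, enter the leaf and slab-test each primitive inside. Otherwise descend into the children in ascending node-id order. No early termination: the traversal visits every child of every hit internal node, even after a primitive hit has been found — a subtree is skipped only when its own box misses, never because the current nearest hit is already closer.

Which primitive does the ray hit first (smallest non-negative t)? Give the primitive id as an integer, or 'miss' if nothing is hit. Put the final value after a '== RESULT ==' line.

Traverse from the root:
N0 x:[5,41] y:[58/3,94/3] z:[20,94/3] -> hit [20,94/3], descend [4, 5]
  N4 x:[5,15] y:[58/3,91/3] z:[62/3,31] -> miss, prune
  N5 x:[14,41] y:[71/3,94/3] z:[20,94/3] -> hit [71/3,94/3], descend [3, 6]
    N3 x:[14,31] y:[71/3,94/3] z:[79/3,94/3] -> hit [79/3,31] leaf, test {P6(miss), P8@t=92/3}
    N6 x:[18,41] y:[77/3,29] z:[20,65/3] -> miss, prune

5 AABB tests over nodes [0, 4, 5, 3, 6]; 1 leaf entered; closest P8.

== RESULT ==
8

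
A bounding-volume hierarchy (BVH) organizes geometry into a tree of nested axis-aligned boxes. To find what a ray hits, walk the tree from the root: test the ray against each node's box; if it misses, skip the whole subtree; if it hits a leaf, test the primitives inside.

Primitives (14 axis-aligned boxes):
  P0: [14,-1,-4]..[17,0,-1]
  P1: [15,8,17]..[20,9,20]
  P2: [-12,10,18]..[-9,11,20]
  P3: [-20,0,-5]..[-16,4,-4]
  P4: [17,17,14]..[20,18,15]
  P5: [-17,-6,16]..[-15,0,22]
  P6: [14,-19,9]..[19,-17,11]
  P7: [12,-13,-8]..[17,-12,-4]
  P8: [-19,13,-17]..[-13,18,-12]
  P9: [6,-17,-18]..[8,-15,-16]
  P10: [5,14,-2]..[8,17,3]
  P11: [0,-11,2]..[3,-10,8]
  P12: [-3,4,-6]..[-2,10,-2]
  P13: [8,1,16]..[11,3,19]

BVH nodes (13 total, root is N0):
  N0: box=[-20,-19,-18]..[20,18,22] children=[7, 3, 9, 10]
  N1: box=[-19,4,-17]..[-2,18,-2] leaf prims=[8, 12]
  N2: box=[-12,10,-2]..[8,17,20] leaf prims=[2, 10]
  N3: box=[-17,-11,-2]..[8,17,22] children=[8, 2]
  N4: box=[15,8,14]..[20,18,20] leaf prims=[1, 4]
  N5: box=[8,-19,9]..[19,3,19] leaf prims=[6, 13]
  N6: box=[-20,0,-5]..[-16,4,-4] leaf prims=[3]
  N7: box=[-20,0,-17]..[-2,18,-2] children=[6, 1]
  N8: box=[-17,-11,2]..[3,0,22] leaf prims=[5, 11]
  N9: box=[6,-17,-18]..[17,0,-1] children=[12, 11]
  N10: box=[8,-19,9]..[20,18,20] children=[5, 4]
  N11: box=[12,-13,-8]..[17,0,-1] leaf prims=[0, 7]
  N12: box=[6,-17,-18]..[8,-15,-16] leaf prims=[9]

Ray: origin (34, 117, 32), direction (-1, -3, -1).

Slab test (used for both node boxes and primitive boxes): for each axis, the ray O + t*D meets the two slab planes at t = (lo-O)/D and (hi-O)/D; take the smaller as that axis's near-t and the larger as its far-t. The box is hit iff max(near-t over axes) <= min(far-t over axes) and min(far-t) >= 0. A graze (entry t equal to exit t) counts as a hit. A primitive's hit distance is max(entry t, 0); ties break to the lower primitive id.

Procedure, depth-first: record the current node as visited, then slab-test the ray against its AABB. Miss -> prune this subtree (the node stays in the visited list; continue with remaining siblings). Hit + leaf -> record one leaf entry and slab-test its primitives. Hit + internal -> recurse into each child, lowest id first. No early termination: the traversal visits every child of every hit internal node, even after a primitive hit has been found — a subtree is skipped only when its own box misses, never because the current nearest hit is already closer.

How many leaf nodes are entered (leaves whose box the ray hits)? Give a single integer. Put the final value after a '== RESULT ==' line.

Walk:
N0 x:[14,54] y:[33,136/3] z:[10,50] -> hit [33,136/3], descend [3, 7, 9, 10]
  N3 x:[26,51] y:[100/3,128/3] z:[10,34] -> hit [100/3,34], descend [2, 8]
    N2 x:[26,46] y:[100/3,107/3] z:[12,34] -> hit [100/3,34] leaf, test {P2(miss), P10(miss)}
    N8 x:[31,51] y:[39,128/3] z:[10,30] -> miss, prune
  N7 x:[36,54] y:[33,39] z:[34,49] -> hit [36,39], descend [1, 6]
    N1 x:[36,53] y:[33,113/3] z:[34,49] -> hit [36,113/3] leaf, test {P8(miss), P12@t=36}
    N6 x:[50,54] y:[113/3,39] z:[36,37] -> miss, prune
  N9 x:[17,28] y:[39,134/3] z:[33,50] -> miss, prune
  N10 x:[14,26] y:[33,136/3] z:[12,23] -> miss, prune

Visited [0, 3, 2, 8, 7, 1, 6, 9, 10]. Tests: 9 box, 2 leaf. Nearest: P12.

== RESULT ==
2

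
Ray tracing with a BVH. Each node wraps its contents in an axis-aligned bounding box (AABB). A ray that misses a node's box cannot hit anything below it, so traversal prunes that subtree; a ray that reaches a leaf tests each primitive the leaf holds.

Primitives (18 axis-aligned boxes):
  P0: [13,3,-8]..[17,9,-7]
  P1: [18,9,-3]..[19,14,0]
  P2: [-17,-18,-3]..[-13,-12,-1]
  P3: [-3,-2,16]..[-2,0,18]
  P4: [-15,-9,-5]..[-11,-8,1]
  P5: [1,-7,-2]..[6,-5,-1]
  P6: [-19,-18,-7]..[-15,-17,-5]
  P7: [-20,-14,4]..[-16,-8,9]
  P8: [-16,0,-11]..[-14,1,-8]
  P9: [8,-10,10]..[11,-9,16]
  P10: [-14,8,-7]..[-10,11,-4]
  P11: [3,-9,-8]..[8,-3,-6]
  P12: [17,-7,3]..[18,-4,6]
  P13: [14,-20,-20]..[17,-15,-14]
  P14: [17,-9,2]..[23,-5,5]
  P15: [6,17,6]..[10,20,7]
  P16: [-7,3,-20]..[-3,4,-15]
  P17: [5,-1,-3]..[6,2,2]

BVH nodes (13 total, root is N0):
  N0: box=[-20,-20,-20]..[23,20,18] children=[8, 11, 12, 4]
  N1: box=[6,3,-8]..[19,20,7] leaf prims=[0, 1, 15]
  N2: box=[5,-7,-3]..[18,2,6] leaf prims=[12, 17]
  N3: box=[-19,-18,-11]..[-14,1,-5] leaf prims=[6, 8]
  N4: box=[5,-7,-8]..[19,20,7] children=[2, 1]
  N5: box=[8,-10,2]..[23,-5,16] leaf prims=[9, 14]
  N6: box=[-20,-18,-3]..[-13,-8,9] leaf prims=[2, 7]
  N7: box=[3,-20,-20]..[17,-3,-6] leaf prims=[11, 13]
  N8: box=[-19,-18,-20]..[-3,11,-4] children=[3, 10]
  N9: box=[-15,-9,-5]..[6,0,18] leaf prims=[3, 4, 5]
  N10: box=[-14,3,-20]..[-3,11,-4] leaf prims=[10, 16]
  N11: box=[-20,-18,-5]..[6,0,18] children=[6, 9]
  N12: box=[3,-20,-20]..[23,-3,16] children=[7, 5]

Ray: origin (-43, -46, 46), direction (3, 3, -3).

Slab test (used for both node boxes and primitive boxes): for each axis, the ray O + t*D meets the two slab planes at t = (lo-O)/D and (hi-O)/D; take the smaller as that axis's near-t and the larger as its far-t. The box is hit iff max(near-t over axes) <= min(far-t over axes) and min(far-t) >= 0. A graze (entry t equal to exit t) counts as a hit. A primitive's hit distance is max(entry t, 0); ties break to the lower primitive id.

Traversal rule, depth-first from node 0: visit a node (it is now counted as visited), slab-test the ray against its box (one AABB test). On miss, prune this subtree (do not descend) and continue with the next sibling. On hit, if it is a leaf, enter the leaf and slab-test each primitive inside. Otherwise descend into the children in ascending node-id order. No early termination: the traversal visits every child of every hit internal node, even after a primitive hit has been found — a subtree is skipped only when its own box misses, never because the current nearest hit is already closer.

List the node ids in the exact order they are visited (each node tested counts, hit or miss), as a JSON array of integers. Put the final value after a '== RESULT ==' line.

Walk:
N0 x:[23/3,22] y:[26/3,22] z:[28/3,22] -> hit [28/3,22], descend [4, 8, 11, 12]
  N4 x:[16,62/3] y:[13,22] z:[13,18] -> hit [16,18], descend [1, 2]
    N1 x:[49/3,62/3] y:[49/3,22] z:[13,18] -> hit [49/3,18] leaf, test {P0(miss), P1(miss), P15(miss)}
    N2 x:[16,61/3] y:[13,16] z:[40/3,49/3] -> hit [16,16] leaf, test {P12(miss), P17@t=16}
  N8 x:[8,40/3] y:[28/3,19] z:[50/3,22] -> miss, prune
  N11 x:[23/3,49/3] y:[28/3,46/3] z:[28/3,17] -> hit [28/3,46/3], descend [6, 9]
    N6 x:[23/3,10] y:[28/3,38/3] z:[37/3,49/3] -> miss, prune
    N9 x:[28/3,49/3] y:[37/3,46/3] z:[28/3,17] -> hit [37/3,46/3] leaf, test {P3(miss), P4(miss), P5(miss)}
  N12 x:[46/3,22] y:[26/3,43/3] z:[10,22] -> miss, prune

Visited [0, 4, 1, 2, 8, 11, 6, 9, 12]. Tests: 9 box, 3 leaf. Nearest: P17.

== RESULT ==
[0, 4, 1, 2, 8, 11, 6, 9, 12]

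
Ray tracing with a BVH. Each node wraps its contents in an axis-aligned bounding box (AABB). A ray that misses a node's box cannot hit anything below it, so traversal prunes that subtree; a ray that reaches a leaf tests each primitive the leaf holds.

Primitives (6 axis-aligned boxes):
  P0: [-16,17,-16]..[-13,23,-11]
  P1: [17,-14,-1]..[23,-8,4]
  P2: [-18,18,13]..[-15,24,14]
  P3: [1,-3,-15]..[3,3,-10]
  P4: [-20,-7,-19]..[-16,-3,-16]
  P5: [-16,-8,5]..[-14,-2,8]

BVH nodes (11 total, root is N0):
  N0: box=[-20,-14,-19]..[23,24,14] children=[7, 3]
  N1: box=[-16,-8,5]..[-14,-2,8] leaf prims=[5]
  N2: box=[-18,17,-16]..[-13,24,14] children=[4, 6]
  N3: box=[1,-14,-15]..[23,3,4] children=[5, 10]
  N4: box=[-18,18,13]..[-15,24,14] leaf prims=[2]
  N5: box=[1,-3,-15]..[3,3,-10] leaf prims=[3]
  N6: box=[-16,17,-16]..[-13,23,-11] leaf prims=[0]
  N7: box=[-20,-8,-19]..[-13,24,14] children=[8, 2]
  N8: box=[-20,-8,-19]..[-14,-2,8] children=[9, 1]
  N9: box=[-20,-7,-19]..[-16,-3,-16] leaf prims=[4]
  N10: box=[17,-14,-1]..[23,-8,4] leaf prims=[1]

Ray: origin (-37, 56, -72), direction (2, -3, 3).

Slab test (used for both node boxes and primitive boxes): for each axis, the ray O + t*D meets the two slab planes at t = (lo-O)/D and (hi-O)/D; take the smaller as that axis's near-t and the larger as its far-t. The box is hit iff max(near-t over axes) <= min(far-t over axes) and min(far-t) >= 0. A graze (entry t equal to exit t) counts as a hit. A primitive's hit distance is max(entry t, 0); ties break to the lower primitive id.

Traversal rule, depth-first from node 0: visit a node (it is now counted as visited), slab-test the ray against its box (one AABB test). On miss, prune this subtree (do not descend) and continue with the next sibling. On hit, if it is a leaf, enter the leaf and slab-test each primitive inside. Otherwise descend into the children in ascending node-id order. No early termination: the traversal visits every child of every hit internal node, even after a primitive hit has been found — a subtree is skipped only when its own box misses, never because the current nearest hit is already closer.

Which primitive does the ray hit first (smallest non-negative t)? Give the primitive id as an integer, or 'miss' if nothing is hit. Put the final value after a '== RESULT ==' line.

Traverse from the root:
N0 x:[17/2,30] y:[32/3,70/3] z:[53/3,86/3] -> hit [53/3,70/3], descend [3, 7]
  N3 x:[19,30] y:[53/3,70/3] z:[19,76/3] -> hit [19,70/3], descend [5, 10]
    N5 x:[19,20] y:[53/3,59/3] z:[19,62/3] -> hit [19,59/3] leaf, test {P3@t=19}
    N10 x:[27,30] y:[64/3,70/3] z:[71/3,76/3] -> miss, prune
  N7 x:[17/2,12] y:[32/3,64/3] z:[53/3,86/3] -> miss, prune

Summary -> nodes [0, 3, 5, 10, 7]; box-tests=5; leaf-entries=1; first=P3

== RESULT ==
3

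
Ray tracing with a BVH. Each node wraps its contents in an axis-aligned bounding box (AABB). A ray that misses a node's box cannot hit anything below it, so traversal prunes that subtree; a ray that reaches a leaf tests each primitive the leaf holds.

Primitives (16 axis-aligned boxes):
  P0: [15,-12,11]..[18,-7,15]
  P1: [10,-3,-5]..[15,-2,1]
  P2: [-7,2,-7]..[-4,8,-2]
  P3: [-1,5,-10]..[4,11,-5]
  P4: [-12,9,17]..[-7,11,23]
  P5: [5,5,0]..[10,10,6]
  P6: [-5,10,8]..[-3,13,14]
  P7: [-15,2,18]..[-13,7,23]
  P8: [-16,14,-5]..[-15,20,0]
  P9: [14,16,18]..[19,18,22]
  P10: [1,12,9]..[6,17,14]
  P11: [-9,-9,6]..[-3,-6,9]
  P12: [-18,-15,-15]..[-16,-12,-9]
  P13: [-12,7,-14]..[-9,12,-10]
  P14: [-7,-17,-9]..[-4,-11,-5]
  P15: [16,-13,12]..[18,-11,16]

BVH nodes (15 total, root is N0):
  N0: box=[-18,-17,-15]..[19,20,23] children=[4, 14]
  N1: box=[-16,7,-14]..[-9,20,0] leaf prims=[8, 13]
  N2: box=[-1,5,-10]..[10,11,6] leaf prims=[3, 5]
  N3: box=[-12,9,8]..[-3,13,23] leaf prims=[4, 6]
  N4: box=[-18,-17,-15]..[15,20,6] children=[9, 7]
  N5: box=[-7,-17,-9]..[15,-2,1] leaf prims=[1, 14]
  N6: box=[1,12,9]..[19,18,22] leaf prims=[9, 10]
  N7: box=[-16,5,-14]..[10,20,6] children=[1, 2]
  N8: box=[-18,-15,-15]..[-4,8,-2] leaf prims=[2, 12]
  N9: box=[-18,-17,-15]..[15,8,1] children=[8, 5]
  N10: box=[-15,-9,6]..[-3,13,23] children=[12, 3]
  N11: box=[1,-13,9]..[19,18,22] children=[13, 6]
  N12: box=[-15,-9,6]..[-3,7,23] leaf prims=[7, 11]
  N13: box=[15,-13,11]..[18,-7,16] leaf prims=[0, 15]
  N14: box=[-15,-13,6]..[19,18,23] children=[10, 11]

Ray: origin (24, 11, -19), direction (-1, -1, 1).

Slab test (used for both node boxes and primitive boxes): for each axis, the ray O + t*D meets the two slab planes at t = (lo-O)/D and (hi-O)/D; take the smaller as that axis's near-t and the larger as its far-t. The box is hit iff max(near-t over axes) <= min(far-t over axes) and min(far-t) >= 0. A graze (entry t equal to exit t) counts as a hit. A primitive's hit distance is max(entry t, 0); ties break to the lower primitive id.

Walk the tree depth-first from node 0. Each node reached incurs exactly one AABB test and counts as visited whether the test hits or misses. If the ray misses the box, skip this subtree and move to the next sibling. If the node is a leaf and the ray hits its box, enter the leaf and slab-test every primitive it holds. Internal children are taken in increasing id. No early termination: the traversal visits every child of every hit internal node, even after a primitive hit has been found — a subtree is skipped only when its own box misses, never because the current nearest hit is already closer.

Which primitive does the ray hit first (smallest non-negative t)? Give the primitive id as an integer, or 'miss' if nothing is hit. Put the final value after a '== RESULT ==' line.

Traverse from the root:
N0 x:[5,42] y:[-9,28] z:[4,42] -> hit [5,28], descend [4, 14]
  N4 x:[9,42] y:[-9,28] z:[4,25] -> hit [9,25], descend [7, 9]
    N7 x:[14,40] y:[-9,6] z:[5,25] -> miss, prune
    N9 x:[9,42] y:[3,28] z:[4,20] -> hit [9,20], descend [5, 8]
      N5 x:[9,31] y:[13,28] z:[10,20] -> hit [13,20] leaf, test {P1@t=14, P14(miss)}
      N8 x:[28,42] y:[3,26] z:[4,17] -> miss, prune
  N14 x:[5,39] y:[-7,24] z:[25,42] -> miss, prune

order=[0, 4, 7, 9, 5, 8, 14]  |boxes|=7  |leaves|=1  hit=P1

== RESULT ==
1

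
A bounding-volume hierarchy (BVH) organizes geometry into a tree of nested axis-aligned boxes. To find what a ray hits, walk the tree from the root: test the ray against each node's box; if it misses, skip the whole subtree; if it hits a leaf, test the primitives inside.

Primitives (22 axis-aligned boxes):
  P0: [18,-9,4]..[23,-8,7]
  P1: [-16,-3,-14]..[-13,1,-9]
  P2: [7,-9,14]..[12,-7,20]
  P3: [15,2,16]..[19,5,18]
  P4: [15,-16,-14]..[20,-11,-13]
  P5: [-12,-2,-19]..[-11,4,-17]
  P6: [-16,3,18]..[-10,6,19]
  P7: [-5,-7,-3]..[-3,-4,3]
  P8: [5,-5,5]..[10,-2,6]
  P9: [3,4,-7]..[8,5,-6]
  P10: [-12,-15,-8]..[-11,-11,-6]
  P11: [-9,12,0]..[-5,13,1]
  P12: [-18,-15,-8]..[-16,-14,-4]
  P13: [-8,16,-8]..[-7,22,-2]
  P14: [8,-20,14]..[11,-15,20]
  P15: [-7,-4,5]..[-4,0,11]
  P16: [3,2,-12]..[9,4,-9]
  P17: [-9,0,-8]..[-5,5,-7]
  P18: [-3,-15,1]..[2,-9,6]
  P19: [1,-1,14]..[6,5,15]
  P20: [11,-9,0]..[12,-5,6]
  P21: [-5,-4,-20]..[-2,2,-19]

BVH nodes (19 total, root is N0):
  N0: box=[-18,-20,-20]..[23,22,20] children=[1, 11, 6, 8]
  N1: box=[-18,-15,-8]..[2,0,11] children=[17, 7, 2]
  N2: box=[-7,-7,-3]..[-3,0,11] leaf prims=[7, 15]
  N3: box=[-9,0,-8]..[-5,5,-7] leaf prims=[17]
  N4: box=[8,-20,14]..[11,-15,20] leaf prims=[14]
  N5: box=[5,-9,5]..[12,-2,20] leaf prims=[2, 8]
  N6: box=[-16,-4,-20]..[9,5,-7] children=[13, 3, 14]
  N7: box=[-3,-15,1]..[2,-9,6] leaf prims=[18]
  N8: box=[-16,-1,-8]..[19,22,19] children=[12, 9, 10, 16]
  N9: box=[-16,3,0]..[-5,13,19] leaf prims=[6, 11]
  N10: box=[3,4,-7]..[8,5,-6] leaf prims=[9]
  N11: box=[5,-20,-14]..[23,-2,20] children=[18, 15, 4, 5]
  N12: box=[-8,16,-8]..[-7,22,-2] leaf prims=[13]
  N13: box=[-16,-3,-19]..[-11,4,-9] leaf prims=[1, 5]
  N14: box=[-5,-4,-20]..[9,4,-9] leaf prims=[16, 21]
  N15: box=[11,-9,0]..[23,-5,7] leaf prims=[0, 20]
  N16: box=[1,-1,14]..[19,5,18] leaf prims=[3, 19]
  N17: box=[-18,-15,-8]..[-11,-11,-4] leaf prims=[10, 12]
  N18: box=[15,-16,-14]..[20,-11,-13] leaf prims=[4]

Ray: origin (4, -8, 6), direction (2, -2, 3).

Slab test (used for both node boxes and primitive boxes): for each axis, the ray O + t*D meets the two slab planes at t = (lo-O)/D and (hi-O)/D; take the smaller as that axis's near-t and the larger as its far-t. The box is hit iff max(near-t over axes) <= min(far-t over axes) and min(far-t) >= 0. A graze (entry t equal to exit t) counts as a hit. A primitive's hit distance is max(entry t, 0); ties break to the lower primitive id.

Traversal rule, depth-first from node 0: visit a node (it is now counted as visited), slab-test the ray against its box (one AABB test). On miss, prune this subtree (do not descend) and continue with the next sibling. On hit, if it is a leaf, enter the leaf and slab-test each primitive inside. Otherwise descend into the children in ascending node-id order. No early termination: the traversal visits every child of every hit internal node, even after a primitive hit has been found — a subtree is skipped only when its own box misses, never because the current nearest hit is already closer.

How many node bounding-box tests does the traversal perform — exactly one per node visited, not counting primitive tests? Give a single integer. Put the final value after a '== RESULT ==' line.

Traverse from the root:
N0 x:[-11,19/2] y:[-15,6] z:[-26/3,14/3] -> hit [-26/3,14/3], descend [1, 6, 8, 11]
  N1 x:[-11,-1] y:[-4,7/2] z:[-14/3,5/3] -> miss, prune
  N6 x:[-10,5/2] y:[-13/2,-2] z:[-26/3,-13/3] -> miss, prune
  N8 x:[-10,15/2] y:[-15,-7/2] z:[-14/3,13/3] -> miss, prune
  N11 x:[1/2,19/2] y:[-3,6] z:[-20/3,14/3] -> hit [1/2,14/3], descend [4, 5, 15, 18]
    N4 x:[2,7/2] y:[7/2,6] z:[8/3,14/3] -> hit [7/2,7/2] leaf, test {P14@t=7/2}
    N5 x:[1/2,4] y:[-3,1/2] z:[-1/3,14/3] -> hit [1/2,1/2] leaf, test {P2(miss), P8(miss)}
    N15 x:[7/2,19/2] y:[-3/2,1/2] z:[-2,1/3] -> miss, prune
    N18 x:[11/2,8] y:[3/2,4] z:[-20/3,-19/3] -> miss, prune

Summary -> nodes [0, 1, 6, 8, 11, 4, 5, 15, 18]; box-tests=9; leaf-entries=2; first=P14

== RESULT ==
9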